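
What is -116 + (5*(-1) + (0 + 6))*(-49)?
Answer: -165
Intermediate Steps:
-116 + (5*(-1) + (0 + 6))*(-49) = -116 + (-5 + 6)*(-49) = -116 + 1*(-49) = -116 - 49 = -165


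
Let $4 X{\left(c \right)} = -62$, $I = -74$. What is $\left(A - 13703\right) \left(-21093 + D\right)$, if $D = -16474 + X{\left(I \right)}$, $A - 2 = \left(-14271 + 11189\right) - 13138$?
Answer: $\frac{2249011965}{2} \approx 1.1245 \cdot 10^{9}$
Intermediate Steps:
$X{\left(c \right)} = - \frac{31}{2}$ ($X{\left(c \right)} = \frac{1}{4} \left(-62\right) = - \frac{31}{2}$)
$A = -16218$ ($A = 2 + \left(\left(-14271 + 11189\right) - 13138\right) = 2 - 16220 = -16218$)
$D = - \frac{32979}{2}$ ($D = -16474 - \frac{31}{2} = - \frac{32979}{2} \approx -16490.0$)
$\left(A - 13703\right) \left(-21093 + D\right) = \left(-16218 - 13703\right) \left(-21093 - \frac{32979}{2}\right) = \left(-29921\right) \left(- \frac{75165}{2}\right) = \frac{2249011965}{2}$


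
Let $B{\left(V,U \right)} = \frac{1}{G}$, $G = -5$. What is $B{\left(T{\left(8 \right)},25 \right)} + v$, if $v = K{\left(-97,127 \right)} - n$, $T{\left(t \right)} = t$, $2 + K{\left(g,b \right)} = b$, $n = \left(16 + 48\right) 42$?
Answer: $- \frac{12816}{5} \approx -2563.2$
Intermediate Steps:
$n = 2688$ ($n = 64 \cdot 42 = 2688$)
$K{\left(g,b \right)} = -2 + b$
$v = -2563$ ($v = \left(-2 + 127\right) - 2688 = 125 - 2688 = -2563$)
$B{\left(V,U \right)} = - \frac{1}{5}$ ($B{\left(V,U \right)} = \frac{1}{-5} = - \frac{1}{5}$)
$B{\left(T{\left(8 \right)},25 \right)} + v = - \frac{1}{5} - 2563 = - \frac{12816}{5}$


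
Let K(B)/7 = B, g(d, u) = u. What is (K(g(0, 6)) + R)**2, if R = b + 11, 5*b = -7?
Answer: 66564/25 ≈ 2662.6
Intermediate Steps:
b = -7/5 (b = (1/5)*(-7) = -7/5 ≈ -1.4000)
K(B) = 7*B
R = 48/5 (R = -7/5 + 11 = 48/5 ≈ 9.6000)
(K(g(0, 6)) + R)**2 = (7*6 + 48/5)**2 = (42 + 48/5)**2 = (258/5)**2 = 66564/25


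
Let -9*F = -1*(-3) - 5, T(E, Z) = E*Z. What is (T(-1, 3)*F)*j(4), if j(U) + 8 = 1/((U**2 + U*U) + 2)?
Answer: 271/51 ≈ 5.3137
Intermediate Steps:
F = 2/9 (F = -(-1*(-3) - 5)/9 = -(3 - 5)/9 = -1/9*(-2) = 2/9 ≈ 0.22222)
j(U) = -8 + 1/(2 + 2*U**2) (j(U) = -8 + 1/((U**2 + U*U) + 2) = -8 + 1/((U**2 + U**2) + 2) = -8 + 1/(2*U**2 + 2) = -8 + 1/(2 + 2*U**2))
(T(-1, 3)*F)*j(4) = (-1*3*(2/9))*((-15 - 16*4**2)/(2*(1 + 4**2))) = (-3*2/9)*((-15 - 16*16)/(2*(1 + 16))) = -(-15 - 256)/(3*17) = -(-271)/(3*17) = -2/3*(-271/34) = 271/51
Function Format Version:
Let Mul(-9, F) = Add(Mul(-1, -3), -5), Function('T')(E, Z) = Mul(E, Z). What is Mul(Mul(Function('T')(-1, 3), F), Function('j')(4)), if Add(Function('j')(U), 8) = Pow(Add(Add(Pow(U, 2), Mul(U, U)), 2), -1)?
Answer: Rational(271, 51) ≈ 5.3137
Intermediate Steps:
F = Rational(2, 9) (F = Mul(Rational(-1, 9), Add(Mul(-1, -3), -5)) = Mul(Rational(-1, 9), Add(3, -5)) = Mul(Rational(-1, 9), -2) = Rational(2, 9) ≈ 0.22222)
Function('j')(U) = Add(-8, Pow(Add(2, Mul(2, Pow(U, 2))), -1)) (Function('j')(U) = Add(-8, Pow(Add(Add(Pow(U, 2), Mul(U, U)), 2), -1)) = Add(-8, Pow(Add(Add(Pow(U, 2), Pow(U, 2)), 2), -1)) = Add(-8, Pow(Add(Mul(2, Pow(U, 2)), 2), -1)) = Add(-8, Pow(Add(2, Mul(2, Pow(U, 2))), -1)))
Mul(Mul(Function('T')(-1, 3), F), Function('j')(4)) = Mul(Mul(Mul(-1, 3), Rational(2, 9)), Mul(Rational(1, 2), Pow(Add(1, Pow(4, 2)), -1), Add(-15, Mul(-16, Pow(4, 2))))) = Mul(Mul(-3, Rational(2, 9)), Mul(Rational(1, 2), Pow(Add(1, 16), -1), Add(-15, Mul(-16, 16)))) = Mul(Rational(-2, 3), Mul(Rational(1, 2), Pow(17, -1), Add(-15, -256))) = Mul(Rational(-2, 3), Mul(Rational(1, 2), Rational(1, 17), -271)) = Mul(Rational(-2, 3), Rational(-271, 34)) = Rational(271, 51)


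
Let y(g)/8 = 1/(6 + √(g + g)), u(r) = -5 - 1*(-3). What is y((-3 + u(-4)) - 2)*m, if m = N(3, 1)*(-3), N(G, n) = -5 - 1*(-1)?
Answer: 288/25 - 48*I*√14/25 ≈ 11.52 - 7.184*I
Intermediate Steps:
u(r) = -2 (u(r) = -5 + 3 = -2)
N(G, n) = -4 (N(G, n) = -5 + 1 = -4)
y(g) = 8/(6 + √2*√g) (y(g) = 8/(6 + √(g + g)) = 8/(6 + √(2*g)) = 8/(6 + √2*√g))
m = 12 (m = -4*(-3) = 12)
y((-3 + u(-4)) - 2)*m = (8/(6 + √2*√((-3 - 2) - 2)))*12 = (8/(6 + √2*√(-5 - 2)))*12 = (8/(6 + √2*√(-7)))*12 = (8/(6 + √2*(I*√7)))*12 = (8/(6 + I*√14))*12 = 96/(6 + I*√14)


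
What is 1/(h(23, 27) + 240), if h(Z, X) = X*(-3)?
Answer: 1/159 ≈ 0.0062893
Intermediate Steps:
h(Z, X) = -3*X
1/(h(23, 27) + 240) = 1/(-3*27 + 240) = 1/(-81 + 240) = 1/159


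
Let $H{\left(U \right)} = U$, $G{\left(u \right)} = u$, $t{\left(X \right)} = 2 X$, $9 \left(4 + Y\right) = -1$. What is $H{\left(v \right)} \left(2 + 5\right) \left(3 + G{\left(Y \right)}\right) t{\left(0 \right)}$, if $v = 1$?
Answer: $0$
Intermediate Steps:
$Y = - \frac{37}{9}$ ($Y = -4 + \frac{1}{9} \left(-1\right) = -4 - \frac{1}{9} = - \frac{37}{9} \approx -4.1111$)
$H{\left(v \right)} \left(2 + 5\right) \left(3 + G{\left(Y \right)}\right) t{\left(0 \right)} = 1 \left(2 + 5\right) \left(3 - \frac{37}{9}\right) 2 \cdot 0 = 1 \cdot 7 \left(- \frac{10}{9}\right) 0 = 1 \left(- \frac{70}{9}\right) 0 = \left(- \frac{70}{9}\right) 0 = 0$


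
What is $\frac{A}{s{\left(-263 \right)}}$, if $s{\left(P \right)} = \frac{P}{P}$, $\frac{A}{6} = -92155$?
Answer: $-552930$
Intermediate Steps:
$A = -552930$ ($A = 6 \left(-92155\right) = -552930$)
$s{\left(P \right)} = 1$
$\frac{A}{s{\left(-263 \right)}} = - \frac{552930}{1} = \left(-552930\right) 1 = -552930$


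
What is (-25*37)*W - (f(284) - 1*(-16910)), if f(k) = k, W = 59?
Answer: -71769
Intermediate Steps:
(-25*37)*W - (f(284) - 1*(-16910)) = -25*37*59 - (284 - 1*(-16910)) = -925*59 - (284 + 16910) = -54575 - 1*17194 = -54575 - 17194 = -71769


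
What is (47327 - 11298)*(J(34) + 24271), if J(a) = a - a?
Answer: 874459859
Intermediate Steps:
J(a) = 0
(47327 - 11298)*(J(34) + 24271) = (47327 - 11298)*(0 + 24271) = 36029*24271 = 874459859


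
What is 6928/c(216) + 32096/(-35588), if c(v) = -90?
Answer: -31180288/400365 ≈ -77.880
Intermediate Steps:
6928/c(216) + 32096/(-35588) = 6928/(-90) + 32096/(-35588) = 6928*(-1/90) + 32096*(-1/35588) = -3464/45 - 8024/8897 = -31180288/400365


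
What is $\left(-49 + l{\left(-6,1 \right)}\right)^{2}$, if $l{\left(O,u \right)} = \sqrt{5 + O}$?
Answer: $\left(49 - i\right)^{2} \approx 2400.0 - 98.0 i$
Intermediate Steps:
$\left(-49 + l{\left(-6,1 \right)}\right)^{2} = \left(-49 + \sqrt{5 - 6}\right)^{2} = \left(-49 + \sqrt{-1}\right)^{2} = \left(-49 + i\right)^{2}$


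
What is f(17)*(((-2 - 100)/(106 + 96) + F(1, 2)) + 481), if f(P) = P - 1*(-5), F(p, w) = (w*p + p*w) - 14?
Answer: 1045440/101 ≈ 10351.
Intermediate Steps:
F(p, w) = -14 + 2*p*w (F(p, w) = (p*w + p*w) - 14 = 2*p*w - 14 = -14 + 2*p*w)
f(P) = 5 + P (f(P) = P + 5 = 5 + P)
f(17)*(((-2 - 100)/(106 + 96) + F(1, 2)) + 481) = (5 + 17)*(((-2 - 100)/(106 + 96) + (-14 + 2*1*2)) + 481) = 22*((-102/202 + (-14 + 4)) + 481) = 22*((-102*1/202 - 10) + 481) = 22*((-51/101 - 10) + 481) = 22*(-1061/101 + 481) = 22*(47520/101) = 1045440/101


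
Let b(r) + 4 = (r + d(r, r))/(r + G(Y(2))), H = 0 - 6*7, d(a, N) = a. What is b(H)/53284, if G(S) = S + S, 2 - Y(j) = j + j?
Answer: -25/612766 ≈ -4.0799e-5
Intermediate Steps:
H = -42 (H = 0 - 42 = -42)
Y(j) = 2 - 2*j (Y(j) = 2 - (j + j) = 2 - 2*j)
G(S) = 2*S
b(r) = -4 + 2*r/(-4 + r) (b(r) = -4 + (r + r)/(r + 2*(2 - 2*2)) = -4 + (2*r)/(r + 2*(2 - 4)) = -4 + (2*r)/(r + 2*(-2)) = -4 + (2*r)/(r - 4) = -4 + (2*r)/(-4 + r) = -4 + 2*r/(-4 + r))
b(H)/53284 = (2*(8 - 1*(-42))/(-4 - 42))/53284 = (2*(8 + 42)/(-46))*(1/53284) = (2*(-1/46)*50)*(1/53284) = -50/23*1/53284 = -25/612766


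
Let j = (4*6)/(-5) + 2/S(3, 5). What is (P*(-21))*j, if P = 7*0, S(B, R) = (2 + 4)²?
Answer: 0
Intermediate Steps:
S(B, R) = 36 (S(B, R) = 6² = 36)
j = -427/90 (j = (4*6)/(-5) + 2/36 = 24*(-⅕) + 2*(1/36) = -24/5 + 1/18 = -427/90 ≈ -4.7444)
P = 0
(P*(-21))*j = (0*(-21))*(-427/90) = 0*(-427/90) = 0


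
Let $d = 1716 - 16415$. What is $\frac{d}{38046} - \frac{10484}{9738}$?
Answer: $- \frac{90335521}{61748658} \approx -1.463$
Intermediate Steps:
$d = -14699$ ($d = 1716 - 16415 = -14699$)
$\frac{d}{38046} - \frac{10484}{9738} = - \frac{14699}{38046} - \frac{10484}{9738} = \left(-14699\right) \frac{1}{38046} - \frac{5242}{4869} = - \frac{14699}{38046} - \frac{5242}{4869} = - \frac{90335521}{61748658}$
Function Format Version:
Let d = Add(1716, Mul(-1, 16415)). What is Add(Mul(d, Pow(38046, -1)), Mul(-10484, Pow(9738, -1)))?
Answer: Rational(-90335521, 61748658) ≈ -1.4630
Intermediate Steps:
d = -14699 (d = Add(1716, -16415) = -14699)
Add(Mul(d, Pow(38046, -1)), Mul(-10484, Pow(9738, -1))) = Add(Mul(-14699, Pow(38046, -1)), Mul(-10484, Pow(9738, -1))) = Add(Mul(-14699, Rational(1, 38046)), Mul(-10484, Rational(1, 9738))) = Add(Rational(-14699, 38046), Rational(-5242, 4869)) = Rational(-90335521, 61748658)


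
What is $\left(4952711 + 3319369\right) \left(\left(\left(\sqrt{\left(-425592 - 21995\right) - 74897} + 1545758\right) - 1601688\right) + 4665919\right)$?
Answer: $38134197807120 + 16544160 i \sqrt{130621} \approx 3.8134 \cdot 10^{13} + 5.9793 \cdot 10^{9} i$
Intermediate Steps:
$\left(4952711 + 3319369\right) \left(\left(\left(\sqrt{\left(-425592 - 21995\right) - 74897} + 1545758\right) - 1601688\right) + 4665919\right) = 8272080 \left(\left(\left(\sqrt{-447587 - 74897} + 1545758\right) - 1601688\right) + 4665919\right) = 8272080 \left(\left(\left(\sqrt{-522484} + 1545758\right) - 1601688\right) + 4665919\right) = 8272080 \left(\left(\left(2 i \sqrt{130621} + 1545758\right) - 1601688\right) + 4665919\right) = 8272080 \left(\left(\left(1545758 + 2 i \sqrt{130621}\right) - 1601688\right) + 4665919\right) = 8272080 \left(\left(-55930 + 2 i \sqrt{130621}\right) + 4665919\right) = 8272080 \left(4609989 + 2 i \sqrt{130621}\right) = 38134197807120 + 16544160 i \sqrt{130621}$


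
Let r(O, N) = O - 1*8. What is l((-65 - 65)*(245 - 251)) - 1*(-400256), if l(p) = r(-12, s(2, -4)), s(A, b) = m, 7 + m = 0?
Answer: 400236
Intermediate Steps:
m = -7 (m = -7 + 0 = -7)
s(A, b) = -7
r(O, N) = -8 + O (r(O, N) = O - 8 = -8 + O)
l(p) = -20 (l(p) = -8 - 12 = -20)
l((-65 - 65)*(245 - 251)) - 1*(-400256) = -20 - 1*(-400256) = -20 + 400256 = 400236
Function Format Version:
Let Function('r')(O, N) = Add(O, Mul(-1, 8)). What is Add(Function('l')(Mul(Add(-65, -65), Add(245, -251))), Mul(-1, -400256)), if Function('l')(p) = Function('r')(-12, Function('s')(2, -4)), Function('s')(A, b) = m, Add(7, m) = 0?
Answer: 400236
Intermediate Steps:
m = -7 (m = Add(-7, 0) = -7)
Function('s')(A, b) = -7
Function('r')(O, N) = Add(-8, O) (Function('r')(O, N) = Add(O, -8) = Add(-8, O))
Function('l')(p) = -20 (Function('l')(p) = Add(-8, -12) = -20)
Add(Function('l')(Mul(Add(-65, -65), Add(245, -251))), Mul(-1, -400256)) = Add(-20, Mul(-1, -400256)) = Add(-20, 400256) = 400236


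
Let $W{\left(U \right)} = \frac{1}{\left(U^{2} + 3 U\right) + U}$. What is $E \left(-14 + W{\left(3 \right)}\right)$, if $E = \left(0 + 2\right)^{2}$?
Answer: $- \frac{1172}{21} \approx -55.81$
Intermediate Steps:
$E = 4$ ($E = 2^{2} = 4$)
$W{\left(U \right)} = \frac{1}{U^{2} + 4 U}$
$E \left(-14 + W{\left(3 \right)}\right) = 4 \left(-14 + \frac{1}{3 \left(4 + 3\right)}\right) = 4 \left(-14 + \frac{1}{3 \cdot 7}\right) = 4 \left(-14 + \frac{1}{3} \cdot \frac{1}{7}\right) = 4 \left(-14 + \frac{1}{21}\right) = 4 \left(- \frac{293}{21}\right) = - \frac{1172}{21}$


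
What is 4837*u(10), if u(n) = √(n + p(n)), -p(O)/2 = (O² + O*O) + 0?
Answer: 4837*I*√390 ≈ 95523.0*I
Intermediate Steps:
p(O) = -4*O² (p(O) = -2*((O² + O*O) + 0) = -2*((O² + O²) + 0) = -2*(2*O² + 0) = -4*O²)
u(n) = √(n - 4*n²)
4837*u(10) = 4837*√(10*(1 - 4*10)) = 4837*√(10*(1 - 40)) = 4837*√(10*(-39)) = 4837*√(-390) = 4837*(I*√390) = 4837*I*√390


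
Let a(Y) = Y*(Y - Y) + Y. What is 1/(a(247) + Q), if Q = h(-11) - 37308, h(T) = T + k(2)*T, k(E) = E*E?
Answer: -1/37116 ≈ -2.6943e-5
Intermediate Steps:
k(E) = E²
h(T) = 5*T (h(T) = T + 2²*T = T + 4*T = 5*T)
Q = -37363 (Q = 5*(-11) - 37308 = -55 - 37308 = -37363)
a(Y) = Y (a(Y) = Y*0 + Y = 0 + Y = Y)
1/(a(247) + Q) = 1/(247 - 37363) = 1/(-37116) = -1/37116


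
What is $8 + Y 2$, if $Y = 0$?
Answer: $8$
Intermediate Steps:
$8 + Y 2 = 8 + 0 \cdot 2 = 8 + 0 = 8$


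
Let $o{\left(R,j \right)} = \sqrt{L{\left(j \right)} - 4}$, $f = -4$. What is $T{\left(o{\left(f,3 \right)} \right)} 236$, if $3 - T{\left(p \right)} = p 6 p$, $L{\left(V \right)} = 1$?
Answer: $4956$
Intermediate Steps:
$o{\left(R,j \right)} = i \sqrt{3}$ ($o{\left(R,j \right)} = \sqrt{1 - 4} = \sqrt{-3} = i \sqrt{3}$)
$T{\left(p \right)} = 3 - 6 p^{2}$ ($T{\left(p \right)} = 3 - p 6 p = 3 - 6 p p = 3 - 6 p^{2}$)
$T{\left(o{\left(f,3 \right)} \right)} 236 = \left(3 - 6 \left(i \sqrt{3}\right)^{2}\right) 236 = \left(3 - -18\right) 236 = \left(3 + 18\right) 236 = 21 \cdot 236 = 4956$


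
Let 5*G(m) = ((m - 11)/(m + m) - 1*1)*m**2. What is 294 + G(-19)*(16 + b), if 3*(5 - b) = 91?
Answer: 6538/15 ≈ 435.87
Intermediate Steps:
b = -76/3 (b = 5 - 1/3*91 = 5 - 91/3 = -76/3 ≈ -25.333)
G(m) = m**2*(-1 + (-11 + m)/(2*m))/5 (G(m) = (((m - 11)/(m + m) - 1*1)*m**2)/5 = (((-11 + m)/((2*m)) - 1)*m**2)/5 = (((-11 + m)*(1/(2*m)) - 1)*m**2)/5 = (((-11 + m)/(2*m) - 1)*m**2)/5 = ((-1 + (-11 + m)/(2*m))*m**2)/5 = (m**2*(-1 + (-11 + m)/(2*m)))/5 = m**2*(-1 + (-11 + m)/(2*m))/5)
294 + G(-19)*(16 + b) = 294 + (-1/10*(-19)*(11 - 19))*(16 - 76/3) = 294 - 1/10*(-19)*(-8)*(-28/3) = 294 - 76/5*(-28/3) = 294 + 2128/15 = 6538/15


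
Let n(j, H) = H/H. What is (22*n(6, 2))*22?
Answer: 484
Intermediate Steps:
n(j, H) = 1
(22*n(6, 2))*22 = (22*1)*22 = 22*22 = 484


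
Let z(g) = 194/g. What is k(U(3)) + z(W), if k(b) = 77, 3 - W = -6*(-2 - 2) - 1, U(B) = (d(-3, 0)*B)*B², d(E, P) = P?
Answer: 673/10 ≈ 67.300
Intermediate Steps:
U(B) = 0 (U(B) = (0*B)*B² = 0*B² = 0)
W = -20 (W = 3 - (-6*(-2 - 2) - 1) = 3 - (-6*(-4) - 1) = 3 - (24 - 1) = 3 - 1*23 = 3 - 23 = -20)
k(U(3)) + z(W) = 77 + 194/(-20) = 77 + 194*(-1/20) = 77 - 97/10 = 673/10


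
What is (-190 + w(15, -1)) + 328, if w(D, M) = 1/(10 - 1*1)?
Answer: 1243/9 ≈ 138.11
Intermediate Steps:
w(D, M) = ⅑ (w(D, M) = 1/(10 - 1) = 1/9 = ⅑)
(-190 + w(15, -1)) + 328 = (-190 + ⅑) + 328 = -1709/9 + 328 = 1243/9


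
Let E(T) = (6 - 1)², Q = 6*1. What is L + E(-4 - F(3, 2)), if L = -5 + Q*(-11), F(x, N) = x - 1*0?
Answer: -46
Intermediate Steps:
F(x, N) = x (F(x, N) = x + 0 = x)
Q = 6
L = -71 (L = -5 + 6*(-11) = -5 - 66 = -71)
E(T) = 25 (E(T) = 5² = 25)
L + E(-4 - F(3, 2)) = -71 + 25 = -46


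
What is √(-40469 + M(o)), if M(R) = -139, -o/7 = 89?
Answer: 12*I*√282 ≈ 201.51*I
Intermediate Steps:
o = -623 (o = -7*89 = -623)
√(-40469 + M(o)) = √(-40469 - 139) = √(-40608) = 12*I*√282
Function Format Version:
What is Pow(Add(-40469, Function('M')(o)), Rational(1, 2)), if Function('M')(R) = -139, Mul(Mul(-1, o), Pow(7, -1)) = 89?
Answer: Mul(12, I, Pow(282, Rational(1, 2))) ≈ Mul(201.51, I)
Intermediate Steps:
o = -623 (o = Mul(-7, 89) = -623)
Pow(Add(-40469, Function('M')(o)), Rational(1, 2)) = Pow(Add(-40469, -139), Rational(1, 2)) = Pow(-40608, Rational(1, 2)) = Mul(12, I, Pow(282, Rational(1, 2)))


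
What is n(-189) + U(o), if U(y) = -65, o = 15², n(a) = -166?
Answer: -231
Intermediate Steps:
o = 225
n(-189) + U(o) = -166 - 65 = -231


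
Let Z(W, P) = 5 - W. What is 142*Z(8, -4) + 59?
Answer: -367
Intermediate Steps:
142*Z(8, -4) + 59 = 142*(5 - 1*8) + 59 = 142*(5 - 8) + 59 = 142*(-3) + 59 = -426 + 59 = -367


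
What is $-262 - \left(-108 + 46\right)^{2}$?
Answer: $-4106$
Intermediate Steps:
$-262 - \left(-108 + 46\right)^{2} = -262 - \left(-62\right)^{2} = -262 - 3844 = -4106$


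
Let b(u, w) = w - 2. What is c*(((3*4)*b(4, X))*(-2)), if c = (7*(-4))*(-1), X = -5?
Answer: 4704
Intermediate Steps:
b(u, w) = -2 + w
c = 28 (c = -28*(-1) = 28)
c*(((3*4)*b(4, X))*(-2)) = 28*(((3*4)*(-2 - 5))*(-2)) = 28*((12*(-7))*(-2)) = 28*(-84*(-2)) = 28*168 = 4704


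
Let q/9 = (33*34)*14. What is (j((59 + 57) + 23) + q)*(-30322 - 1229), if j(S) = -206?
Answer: -4453928466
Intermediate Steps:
q = 141372 (q = 9*((33*34)*14) = 9*(1122*14) = 9*15708 = 141372)
(j((59 + 57) + 23) + q)*(-30322 - 1229) = (-206 + 141372)*(-30322 - 1229) = 141166*(-31551) = -4453928466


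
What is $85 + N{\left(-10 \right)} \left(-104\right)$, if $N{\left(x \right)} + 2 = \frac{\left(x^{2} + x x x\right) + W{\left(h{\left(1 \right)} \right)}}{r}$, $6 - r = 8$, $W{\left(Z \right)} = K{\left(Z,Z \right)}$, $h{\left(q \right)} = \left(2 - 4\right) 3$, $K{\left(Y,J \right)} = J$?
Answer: $-46819$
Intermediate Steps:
$h{\left(q \right)} = -6$ ($h{\left(q \right)} = \left(-2\right) 3 = -6$)
$W{\left(Z \right)} = Z$
$r = -2$ ($r = 6 - 8 = -2$)
$N{\left(x \right)} = 1 - \frac{x^{2}}{2} - \frac{x^{3}}{2}$ ($N{\left(x \right)} = -2 + \frac{\left(x^{2} + x x x\right) - 6}{-2} = -2 + \left(\left(x^{2} + x^{2} x\right) - 6\right) \left(- \frac{1}{2}\right) = -2 + \left(\left(x^{2} + x^{3}\right) - 6\right) \left(- \frac{1}{2}\right) = -2 + \left(-6 + x^{2} + x^{3}\right) \left(- \frac{1}{2}\right) = -2 - \left(-3 + \frac{x^{2}}{2} + \frac{x^{3}}{2}\right) = 1 - \frac{x^{2}}{2} - \frac{x^{3}}{2}$)
$85 + N{\left(-10 \right)} \left(-104\right) = 85 + \left(1 - \frac{\left(-10\right)^{2}}{2} - \frac{\left(-10\right)^{3}}{2}\right) \left(-104\right) = 85 + \left(1 - 50 - -500\right) \left(-104\right) = 85 + \left(1 - 50 + 500\right) \left(-104\right) = 85 + 451 \left(-104\right) = 85 - 46904 = -46819$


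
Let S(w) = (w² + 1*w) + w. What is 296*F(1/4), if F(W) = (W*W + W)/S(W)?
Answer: 1480/9 ≈ 164.44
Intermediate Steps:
S(w) = w² + 2*w (S(w) = (w² + w) + w = (w + w²) + w = w² + 2*w)
F(W) = (W + W²)/(W*(2 + W)) (F(W) = (W*W + W)/((W*(2 + W))) = (W² + W)*(1/(W*(2 + W))) = (W + W²)*(1/(W*(2 + W))) = (W + W²)/(W*(2 + W)))
296*F(1/4) = 296*((1 + 1/4)/(2 + 1/4)) = 296*((1 + ¼)/(2 + ¼)) = 296*((5/4)/(9/4)) = 296*((4/9)*(5/4)) = 296*(5/9) = 1480/9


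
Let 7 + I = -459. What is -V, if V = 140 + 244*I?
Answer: 113564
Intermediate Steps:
I = -466 (I = -7 - 459 = -466)
V = -113564 (V = 140 + 244*(-466) = 140 - 113704 = -113564)
-V = -1*(-113564) = 113564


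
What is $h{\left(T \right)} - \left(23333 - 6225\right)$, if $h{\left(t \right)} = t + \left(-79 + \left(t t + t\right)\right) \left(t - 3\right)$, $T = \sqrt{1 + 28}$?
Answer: $-16929 - 52 \sqrt{29} \approx -17209.0$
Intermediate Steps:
$T = \sqrt{29} \approx 5.3852$
$h{\left(t \right)} = t + \left(-3 + t\right) \left(-79 + t + t^{2}\right)$ ($h{\left(t \right)} = t + \left(-79 + \left(t^{2} + t\right)\right) \left(-3 + t\right) = t + \left(-79 + \left(t + t^{2}\right)\right) \left(-3 + t\right) = t + \left(-79 + t + t^{2}\right) \left(-3 + t\right) = t + \left(-3 + t\right) \left(-79 + t + t^{2}\right)$)
$h{\left(T \right)} - \left(23333 - 6225\right) = \left(237 + \left(\sqrt{29}\right)^{3} - 81 \sqrt{29} - 2 \left(\sqrt{29}\right)^{2}\right) - \left(23333 - 6225\right) = \left(237 + 29 \sqrt{29} - 81 \sqrt{29} - 58\right) - \left(23333 - 6225\right) = \left(237 + 29 \sqrt{29} - 81 \sqrt{29} - 58\right) - 17108 = \left(179 - 52 \sqrt{29}\right) - 17108 = -16929 - 52 \sqrt{29}$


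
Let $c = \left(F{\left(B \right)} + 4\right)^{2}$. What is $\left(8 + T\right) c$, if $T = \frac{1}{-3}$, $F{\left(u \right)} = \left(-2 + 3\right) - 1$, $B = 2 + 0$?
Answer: $\frac{368}{3} \approx 122.67$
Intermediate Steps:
$B = 2$
$F{\left(u \right)} = 0$ ($F{\left(u \right)} = 1 - 1 = 0$)
$c = 16$ ($c = \left(0 + 4\right)^{2} = 4^{2} = 16$)
$T = - \frac{1}{3} \approx -0.33333$
$\left(8 + T\right) c = \left(8 - \frac{1}{3}\right) 16 = \frac{23}{3} \cdot 16 = \frac{368}{3}$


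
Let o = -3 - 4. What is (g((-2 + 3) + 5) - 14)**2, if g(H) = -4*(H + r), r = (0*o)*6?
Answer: 1444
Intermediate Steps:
o = -7
r = 0 (r = (0*(-7))*6 = 0*6 = 0)
g(H) = -4*H (g(H) = -4*(H + 0) = -4*H)
(g((-2 + 3) + 5) - 14)**2 = (-4*((-2 + 3) + 5) - 14)**2 = (-4*(1 + 5) - 14)**2 = (-4*6 - 14)**2 = (-24 - 14)**2 = (-38)**2 = 1444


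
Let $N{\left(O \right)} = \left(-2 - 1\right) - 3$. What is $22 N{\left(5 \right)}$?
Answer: $-132$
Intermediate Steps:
$N{\left(O \right)} = -6$ ($N{\left(O \right)} = -3 - 3 = -6$)
$22 N{\left(5 \right)} = 22 \left(-6\right) = -132$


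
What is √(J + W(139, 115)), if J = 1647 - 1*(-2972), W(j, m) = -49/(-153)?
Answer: 2*√3003713/51 ≈ 67.966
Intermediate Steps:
W(j, m) = 49/153 (W(j, m) = -49*(-1/153) = 49/153)
J = 4619 (J = 1647 + 2972 = 4619)
√(J + W(139, 115)) = √(4619 + 49/153) = √(706756/153) = 2*√3003713/51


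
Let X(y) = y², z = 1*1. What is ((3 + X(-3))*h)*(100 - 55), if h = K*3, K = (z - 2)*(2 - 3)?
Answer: 1620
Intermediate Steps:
z = 1
K = 1 (K = (1 - 2)*(2 - 3) = -1*(-1) = 1)
h = 3 (h = 1*3 = 3)
((3 + X(-3))*h)*(100 - 55) = ((3 + (-3)²)*3)*(100 - 55) = ((3 + 9)*3)*45 = (12*3)*45 = 36*45 = 1620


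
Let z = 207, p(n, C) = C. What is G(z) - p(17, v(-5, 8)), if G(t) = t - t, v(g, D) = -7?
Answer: 7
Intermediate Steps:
G(t) = 0
G(z) - p(17, v(-5, 8)) = 0 - 1*(-7) = 0 + 7 = 7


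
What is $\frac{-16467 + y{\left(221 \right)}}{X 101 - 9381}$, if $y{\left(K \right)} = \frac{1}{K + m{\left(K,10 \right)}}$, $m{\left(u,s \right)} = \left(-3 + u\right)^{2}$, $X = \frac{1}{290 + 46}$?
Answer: $\frac{88056294368}{50162727225} \approx 1.7554$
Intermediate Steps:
$X = \frac{1}{336} \approx 0.0029762$
$y{\left(K \right)} = \frac{1}{K + \left(-3 + K\right)^{2}}$
$\frac{-16467 + y{\left(221 \right)}}{X 101 - 9381} = \frac{-16467 + \frac{1}{221 + \left(-3 + 221\right)^{2}}}{\frac{1}{336} \cdot 101 - 9381} = \frac{-16467 + \frac{1}{221 + 218^{2}}}{\frac{101}{336} - 9381} = \frac{-16467 + \frac{1}{221 + 47524}}{- \frac{3151915}{336}} = \left(-16467 + \frac{1}{47745}\right) \left(- \frac{336}{3151915}\right) = \left(- \frac{786216914}{47745}\right) \left(- \frac{336}{3151915}\right) = \frac{88056294368}{50162727225}$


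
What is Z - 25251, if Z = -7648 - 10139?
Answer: -43038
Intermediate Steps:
Z = -17787
Z - 25251 = -17787 - 25251 = -43038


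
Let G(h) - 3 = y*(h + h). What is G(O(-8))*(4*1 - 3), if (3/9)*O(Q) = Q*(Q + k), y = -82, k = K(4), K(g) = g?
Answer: -15741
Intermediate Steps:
k = 4
O(Q) = 3*Q*(4 + Q) (O(Q) = 3*(Q*(Q + 4)) = 3*(Q*(4 + Q)) = 3*Q*(4 + Q))
G(h) = 3 - 164*h (G(h) = 3 - 82*(h + h) = 3 - 164*h)
G(O(-8))*(4*1 - 3) = (3 - 492*(-8)*(4 - 8))*(4*1 - 3) = (3 - 492*(-8)*(-4))*(4 - 3) = (3 - 164*96)*1 = (3 - 15744)*1 = -15741*1 = -15741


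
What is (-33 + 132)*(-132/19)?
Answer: -13068/19 ≈ -687.79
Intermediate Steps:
(-33 + 132)*(-132/19) = 99*(-132*1/19) = 99*(-132/19) = -13068/19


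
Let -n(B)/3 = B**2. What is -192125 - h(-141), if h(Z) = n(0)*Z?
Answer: -192125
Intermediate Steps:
n(B) = -3*B**2
h(Z) = 0 (h(Z) = (-3*0**2)*Z = (-3*0)*Z = 0*Z = 0)
-192125 - h(-141) = -192125 - 1*0 = -192125 + 0 = -192125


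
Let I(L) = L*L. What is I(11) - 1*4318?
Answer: -4197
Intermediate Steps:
I(L) = L**2
I(11) - 1*4318 = 11**2 - 1*4318 = 121 - 4318 = -4197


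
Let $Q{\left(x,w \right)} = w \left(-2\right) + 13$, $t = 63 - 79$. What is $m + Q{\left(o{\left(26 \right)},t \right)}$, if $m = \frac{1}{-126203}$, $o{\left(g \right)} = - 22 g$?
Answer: $\frac{5679134}{126203} \approx 45.0$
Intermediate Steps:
$m = - \frac{1}{126203} \approx -7.9237 \cdot 10^{-6}$
$t = -16$
$Q{\left(x,w \right)} = 13 - 2 w$ ($Q{\left(x,w \right)} = - 2 w + 13 = 13 - 2 w$)
$m + Q{\left(o{\left(26 \right)},t \right)} = - \frac{1}{126203} + \left(13 - -32\right) = - \frac{1}{126203} + \left(13 + 32\right) = - \frac{1}{126203} + 45 = \frac{5679134}{126203}$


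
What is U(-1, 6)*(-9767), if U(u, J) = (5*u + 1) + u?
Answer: 48835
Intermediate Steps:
U(u, J) = 1 + 6*u (U(u, J) = (1 + 5*u) + u = 1 + 6*u)
U(-1, 6)*(-9767) = (1 + 6*(-1))*(-9767) = (1 - 6)*(-9767) = -5*(-9767) = 48835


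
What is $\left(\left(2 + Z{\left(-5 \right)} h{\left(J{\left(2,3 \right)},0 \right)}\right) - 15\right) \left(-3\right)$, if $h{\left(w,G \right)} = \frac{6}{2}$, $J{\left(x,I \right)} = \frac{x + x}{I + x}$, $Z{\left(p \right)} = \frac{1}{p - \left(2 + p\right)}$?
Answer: $\frac{87}{2} \approx 43.5$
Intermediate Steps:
$Z{\left(p \right)} = - \frac{1}{2}$ ($Z{\left(p \right)} = \frac{1}{-2} = - \frac{1}{2}$)
$J{\left(x,I \right)} = \frac{2 x}{I + x}$
$h{\left(w,G \right)} = 3$ ($h{\left(w,G \right)} = 6 \cdot \frac{1}{2} = 3$)
$\left(\left(2 + Z{\left(-5 \right)} h{\left(J{\left(2,3 \right)},0 \right)}\right) - 15\right) \left(-3\right) = \left(\left(2 - \frac{3}{2}\right) - 15\right) \left(-3\right) = \left(\frac{1}{2} - 15\right) \left(-3\right) = \left(- \frac{29}{2}\right) \left(-3\right) = \frac{87}{2}$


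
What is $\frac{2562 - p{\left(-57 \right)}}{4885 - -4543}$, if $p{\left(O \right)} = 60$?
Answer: $\frac{1251}{4714} \approx 0.26538$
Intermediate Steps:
$\frac{2562 - p{\left(-57 \right)}}{4885 - -4543} = \frac{2562 - 60}{4885 - -4543} = \frac{2562 - 60}{4885 + 4543} = \frac{2502}{9428} = 2502 \cdot \frac{1}{9428} = \frac{1251}{4714}$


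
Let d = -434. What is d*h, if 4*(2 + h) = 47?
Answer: -8463/2 ≈ -4231.5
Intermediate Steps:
h = 39/4 (h = -2 + (¼)*47 = -2 + 47/4 = 39/4 ≈ 9.7500)
d*h = -434*39/4 = -8463/2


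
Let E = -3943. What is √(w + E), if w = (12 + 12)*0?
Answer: I*√3943 ≈ 62.793*I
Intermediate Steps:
w = 0 (w = 24*0 = 0)
√(w + E) = √(0 - 3943) = √(-3943) = I*√3943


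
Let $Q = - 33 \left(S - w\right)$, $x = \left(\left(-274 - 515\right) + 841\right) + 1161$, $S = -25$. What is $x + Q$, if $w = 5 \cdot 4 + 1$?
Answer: $2731$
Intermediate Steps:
$w = 21$ ($w = 20 + 1 = 21$)
$x = 1213$ ($x = \left(-789 + 841\right) + 1161 = 52 + 1161 = 1213$)
$Q = 1518$ ($Q = - 33 \left(-25 - 21\right) = \left(-33\right) \left(-46\right) = 1518$)
$x + Q = 1213 + 1518 = 2731$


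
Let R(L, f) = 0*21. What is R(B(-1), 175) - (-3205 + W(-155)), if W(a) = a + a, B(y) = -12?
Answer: 3515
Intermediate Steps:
W(a) = 2*a
R(L, f) = 0
R(B(-1), 175) - (-3205 + W(-155)) = 0 - (-3205 + 2*(-155)) = 0 - (-3205 - 310) = 0 - 1*(-3515) = 0 + 3515 = 3515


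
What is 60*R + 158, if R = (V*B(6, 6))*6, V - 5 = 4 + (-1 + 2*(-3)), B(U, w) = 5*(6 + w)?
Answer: 43358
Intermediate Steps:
B(U, w) = 30 + 5*w
V = 2 (V = 5 + (4 + (-1 + 2*(-3))) = 5 + (4 + (-1 - 6)) = 5 + (4 - 7) = 5 - 3 = 2)
R = 720 (R = (2*(30 + 5*6))*6 = (2*(30 + 30))*6 = (2*60)*6 = 120*6 = 720)
60*R + 158 = 60*720 + 158 = 43200 + 158 = 43358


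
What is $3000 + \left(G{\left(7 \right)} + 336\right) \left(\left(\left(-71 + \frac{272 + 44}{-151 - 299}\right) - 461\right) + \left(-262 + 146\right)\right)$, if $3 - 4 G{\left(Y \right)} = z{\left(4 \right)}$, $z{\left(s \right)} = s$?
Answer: $- \frac{96660797}{450} \approx -2.148 \cdot 10^{5}$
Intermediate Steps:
$G{\left(Y \right)} = - \frac{1}{4}$ ($G{\left(Y \right)} = \frac{3}{4} - 1 = - \frac{1}{4}$)
$3000 + \left(G{\left(7 \right)} + 336\right) \left(\left(\left(-71 + \frac{272 + 44}{-151 - 299}\right) - 461\right) + \left(-262 + 146\right)\right) = 3000 + \left(- \frac{1}{4} + 336\right) \left(\left(\left(-71 + \frac{272 + 44}{-151 - 299}\right) - 461\right) + \left(-262 + 146\right)\right) = 3000 + \frac{1343 \left(\left(\left(-71 + \frac{316}{-450}\right) - 461\right) - 116\right)}{4} = 3000 + \frac{1343 \left(\left(\left(-71 + 316 \left(- \frac{1}{450}\right)\right) - 461\right) - 116\right)}{4} = 3000 + \frac{1343 \left(\left(\left(-71 - \frac{158}{225}\right) - 461\right) - 116\right)}{4} = 3000 + \frac{1343 \left(\left(- \frac{16133}{225} - 461\right) - 116\right)}{4} = 3000 + \frac{1343 \left(- \frac{119858}{225} - 116\right)}{4} = 3000 + \frac{1343}{4} \left(- \frac{145958}{225}\right) = 3000 - \frac{98010797}{450} = - \frac{96660797}{450}$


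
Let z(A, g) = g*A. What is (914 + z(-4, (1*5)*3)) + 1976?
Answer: 2830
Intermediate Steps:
z(A, g) = A*g
(914 + z(-4, (1*5)*3)) + 1976 = (914 - 4*1*5*3) + 1976 = (914 - 20*3) + 1976 = (914 - 4*15) + 1976 = (914 - 60) + 1976 = 854 + 1976 = 2830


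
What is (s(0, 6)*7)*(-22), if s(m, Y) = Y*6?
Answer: -5544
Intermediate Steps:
s(m, Y) = 6*Y
(s(0, 6)*7)*(-22) = ((6*6)*7)*(-22) = (36*7)*(-22) = 252*(-22) = -5544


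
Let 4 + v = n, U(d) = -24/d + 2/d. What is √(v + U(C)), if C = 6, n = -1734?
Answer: 5*I*√627/3 ≈ 41.733*I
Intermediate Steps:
U(d) = -22/d
v = -1738 (v = -4 - 1734 = -1738)
√(v + U(C)) = √(-1738 - 22/6) = √(-1738 - 22*⅙) = √(-1738 - 11/3) = √(-5225/3) = 5*I*√627/3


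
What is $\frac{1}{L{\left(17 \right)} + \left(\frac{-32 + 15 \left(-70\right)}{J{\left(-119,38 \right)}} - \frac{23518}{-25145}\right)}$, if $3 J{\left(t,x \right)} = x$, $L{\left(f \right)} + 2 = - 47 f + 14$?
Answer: $- \frac{477755}{416356678} \approx -0.0011475$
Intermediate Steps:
$L{\left(f \right)} = 12 - 47 f$ ($L{\left(f \right)} = -2 - \left(-14 + 47 f\right) = 12 - 47 f$)
$J{\left(t,x \right)} = \frac{x}{3}$
$\frac{1}{L{\left(17 \right)} + \left(\frac{-32 + 15 \left(-70\right)}{J{\left(-119,38 \right)}} - \frac{23518}{-25145}\right)} = \frac{1}{\left(12 - 799\right) + \left(\frac{-32 + 15 \left(-70\right)}{\frac{1}{3} \cdot 38} - \frac{23518}{-25145}\right)} = \frac{1}{\left(12 - 799\right) + \left(\frac{-32 - 1050}{\frac{38}{3}} - - \frac{23518}{25145}\right)} = \frac{1}{-787 + \left(\left(-1082\right) \frac{3}{38} + \frac{23518}{25145}\right)} = \frac{1}{-787 + \left(- \frac{1623}{19} + \frac{23518}{25145}\right)} = \frac{1}{-787 - \frac{40363493}{477755}} = \frac{1}{- \frac{416356678}{477755}} = - \frac{477755}{416356678}$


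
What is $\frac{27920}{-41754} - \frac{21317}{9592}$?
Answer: $- \frac{578939329}{200252184} \approx -2.8911$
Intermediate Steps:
$\frac{27920}{-41754} - \frac{21317}{9592} = 27920 \left(- \frac{1}{41754}\right) - \frac{21317}{9592} = - \frac{13960}{20877} - \frac{21317}{9592} = - \frac{578939329}{200252184}$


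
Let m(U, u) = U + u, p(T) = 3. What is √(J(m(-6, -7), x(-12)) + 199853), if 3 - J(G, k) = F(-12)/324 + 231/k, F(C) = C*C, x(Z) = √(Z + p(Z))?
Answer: √(1798700 + 693*I)/3 ≈ 447.05 + 0.08612*I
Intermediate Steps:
x(Z) = √(3 + Z) (x(Z) = √(Z + 3) = √(3 + Z))
F(C) = C²
J(G, k) = 23/9 - 231/k (J(G, k) = 3 - ((-12)²/324 + 231/k) = 3 - (144*(1/324) + 231/k) = 3 - (4/9 + 231/k) = 3 + (-4/9 - 231/k) = 23/9 - 231/k)
√(J(m(-6, -7), x(-12)) + 199853) = √((23/9 - 231/√(3 - 12)) + 199853) = √((23/9 - 231*(-I/3)) + 199853) = √((23/9 - (-77)*I) + 199853) = √((23/9 + 77*I) + 199853) = √(1798700/9 + 77*I)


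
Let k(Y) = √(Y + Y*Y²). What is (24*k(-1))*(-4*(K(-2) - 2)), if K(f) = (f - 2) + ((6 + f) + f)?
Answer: 384*I*√2 ≈ 543.06*I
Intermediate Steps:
K(f) = 4 + 3*f (K(f) = (-2 + f) + (6 + 2*f) = 4 + 3*f)
k(Y) = √(Y + Y³)
(24*k(-1))*(-4*(K(-2) - 2)) = (24*√(-1 + (-1)³))*(-4*((4 + 3*(-2)) - 2)) = (24*√(-1 - 1))*(-4*((4 - 6) - 2)) = (24*√(-2))*(-4*(-2 - 2)) = (24*(I*√2))*(-4*(-4)) = (24*I*√2)*16 = 384*I*√2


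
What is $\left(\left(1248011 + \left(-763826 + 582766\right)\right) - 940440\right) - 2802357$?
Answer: $-2675846$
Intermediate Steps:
$\left(\left(1248011 + \left(-763826 + 582766\right)\right) - 940440\right) - 2802357 = \left(\left(1248011 - 181060\right) - 940440\right) - 2802357 = \left(1066951 - 940440\right) - 2802357 = 126511 - 2802357 = -2675846$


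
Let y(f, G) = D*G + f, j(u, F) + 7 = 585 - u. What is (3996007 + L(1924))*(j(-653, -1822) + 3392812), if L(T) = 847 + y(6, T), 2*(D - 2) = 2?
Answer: 13585105121176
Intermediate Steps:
D = 3 (D = 2 + (½)*2 = 2 + 1 = 3)
j(u, F) = 578 - u (j(u, F) = -7 + (585 - u) = 578 - u)
y(f, G) = f + 3*G (y(f, G) = 3*G + f = f + 3*G)
L(T) = 853 + 3*T (L(T) = 847 + (6 + 3*T) = 853 + 3*T)
(3996007 + L(1924))*(j(-653, -1822) + 3392812) = (3996007 + (853 + 3*1924))*((578 - 1*(-653)) + 3392812) = (3996007 + (853 + 5772))*((578 + 653) + 3392812) = (3996007 + 6625)*(1231 + 3392812) = 4002632*3394043 = 13585105121176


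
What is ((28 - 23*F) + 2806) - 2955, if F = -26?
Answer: 477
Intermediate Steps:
((28 - 23*F) + 2806) - 2955 = ((28 - 23*(-26)) + 2806) - 2955 = ((28 + 598) + 2806) - 2955 = (626 + 2806) - 2955 = 3432 - 2955 = 477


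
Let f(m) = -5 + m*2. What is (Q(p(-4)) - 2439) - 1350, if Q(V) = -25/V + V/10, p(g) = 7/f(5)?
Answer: -1332351/350 ≈ -3806.7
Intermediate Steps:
f(m) = -5 + 2*m
p(g) = 7/5 (p(g) = 7/(-5 + 2*5) = 7/(-5 + 10) = 7/5)
Q(V) = -25/V + V/10 (Q(V) = -25/V + V*(⅒) = -25/V + V/10)
(Q(p(-4)) - 2439) - 1350 = ((-25/7/5 + (⅒)*(7/5)) - 2439) - 1350 = ((-25*5/7 + 7/50) - 2439) - 1350 = ((-125/7 + 7/50) - 2439) - 1350 = (-6201/350 - 2439) - 1350 = -859851/350 - 1350 = -1332351/350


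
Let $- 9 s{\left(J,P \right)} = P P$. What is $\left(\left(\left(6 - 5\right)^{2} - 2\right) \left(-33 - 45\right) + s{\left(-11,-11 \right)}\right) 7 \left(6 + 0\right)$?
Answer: $\frac{8134}{3} \approx 2711.3$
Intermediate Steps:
$s{\left(J,P \right)} = - \frac{P^{2}}{9}$ ($s{\left(J,P \right)} = - \frac{P P}{9} = - \frac{P^{2}}{9}$)
$\left(\left(\left(6 - 5\right)^{2} - 2\right) \left(-33 - 45\right) + s{\left(-11,-11 \right)}\right) 7 \left(6 + 0\right) = \left(\left(\left(6 - 5\right)^{2} - 2\right) \left(-33 - 45\right) - \frac{\left(-11\right)^{2}}{9}\right) 7 \left(6 + 0\right) = \left(\left(1^{2} - 2\right) \left(-78\right) - \frac{121}{9}\right) 7 \cdot 6 = \left(\left(1 - 2\right) \left(-78\right) - \frac{121}{9}\right) 42 = \left(\left(-1\right) \left(-78\right) - \frac{121}{9}\right) 42 = \left(78 - \frac{121}{9}\right) 42 = \frac{581}{9} \cdot 42 = \frac{8134}{3}$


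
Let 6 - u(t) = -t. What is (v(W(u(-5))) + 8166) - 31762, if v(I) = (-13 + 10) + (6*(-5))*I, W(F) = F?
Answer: -23629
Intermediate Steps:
u(t) = 6 + t (u(t) = 6 - (-1)*t = 6 + t)
v(I) = -3 - 30*I
(v(W(u(-5))) + 8166) - 31762 = ((-3 - 30*(6 - 5)) + 8166) - 31762 = ((-3 - 30*1) + 8166) - 31762 = ((-3 - 30) + 8166) - 31762 = (-33 + 8166) - 31762 = 8133 - 31762 = -23629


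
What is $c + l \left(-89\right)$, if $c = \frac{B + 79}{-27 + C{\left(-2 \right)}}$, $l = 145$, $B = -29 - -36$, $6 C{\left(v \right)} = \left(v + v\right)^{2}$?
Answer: $- \frac{942323}{73} \approx -12909.0$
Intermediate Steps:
$C{\left(v \right)} = \frac{2 v^{2}}{3}$ ($C{\left(v \right)} = \frac{\left(v + v\right)^{2}}{6} = \frac{\left(2 v\right)^{2}}{6} = \frac{4 v^{2}}{6} = \frac{2 v^{2}}{3}$)
$B = 7$ ($B = -29 + 36 = 7$)
$c = - \frac{258}{73}$ ($c = \frac{7 + 79}{-27 + \frac{2 \left(-2\right)^{2}}{3}} = \frac{86}{-27 + \frac{2}{3} \cdot 4} = \frac{86}{-27 + \frac{8}{3}} = \frac{86}{- \frac{73}{3}} = 86 \left(- \frac{3}{73}\right) = - \frac{258}{73} \approx -3.5342$)
$c + l \left(-89\right) = - \frac{258}{73} + 145 \left(-89\right) = - \frac{258}{73} - 12905 = - \frac{942323}{73}$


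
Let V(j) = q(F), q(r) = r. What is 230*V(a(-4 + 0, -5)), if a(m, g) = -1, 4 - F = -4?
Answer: 1840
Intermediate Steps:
F = 8 (F = 4 - 1*(-4) = 4 + 4 = 8)
V(j) = 8
230*V(a(-4 + 0, -5)) = 230*8 = 1840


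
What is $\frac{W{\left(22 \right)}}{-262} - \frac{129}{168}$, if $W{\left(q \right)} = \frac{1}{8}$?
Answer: $- \frac{11273}{14672} \approx -0.76833$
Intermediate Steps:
$W{\left(q \right)} = \frac{1}{8}$
$\frac{W{\left(22 \right)}}{-262} - \frac{129}{168} = \frac{1}{8 \left(-262\right)} - \frac{129}{168} = \frac{1}{8} \left(- \frac{1}{262}\right) - \frac{43}{56} = - \frac{1}{2096} - \frac{43}{56} = - \frac{11273}{14672}$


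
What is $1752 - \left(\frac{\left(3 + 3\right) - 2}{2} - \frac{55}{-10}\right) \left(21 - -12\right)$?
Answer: $\frac{3009}{2} \approx 1504.5$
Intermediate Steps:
$1752 - \left(\frac{\left(3 + 3\right) - 2}{2} - \frac{55}{-10}\right) \left(21 - -12\right) = 1752 - \left(\left(6 - 2\right) \frac{1}{2} - - \frac{11}{2}\right) \left(21 + 12\right) = 1752 - \left(4 \cdot \frac{1}{2} + \frac{11}{2}\right) 33 = 1752 - \left(2 + \frac{11}{2}\right) 33 = 1752 - \frac{15}{2} \cdot 33 = 1752 - \frac{495}{2} = \frac{3009}{2}$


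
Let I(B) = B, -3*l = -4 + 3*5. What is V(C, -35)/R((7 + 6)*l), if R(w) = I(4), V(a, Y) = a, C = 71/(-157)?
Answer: -71/628 ≈ -0.11306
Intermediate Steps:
C = -71/157 (C = 71*(-1/157) = -71/157 ≈ -0.45223)
l = -11/3 (l = -(-4 + 3*5)/3 = -(-4 + 15)/3 = -⅓*11 = -11/3 ≈ -3.6667)
R(w) = 4
V(C, -35)/R((7 + 6)*l) = -71/157/4 = -71/157*¼ = -71/628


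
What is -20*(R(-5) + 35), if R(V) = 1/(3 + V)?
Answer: -690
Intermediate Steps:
-20*(R(-5) + 35) = -20*(1/(3 - 5) + 35) = -20*(1/(-2) + 35) = -20*(-½ + 35) = -20*69/2 = -690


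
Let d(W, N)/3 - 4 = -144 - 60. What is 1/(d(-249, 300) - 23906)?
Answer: -1/24506 ≈ -4.0806e-5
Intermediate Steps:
d(W, N) = -600 (d(W, N) = 12 + 3*(-144 - 60) = 12 + 3*(-204) = 12 - 612 = -600)
1/(d(-249, 300) - 23906) = 1/(-600 - 23906) = 1/(-24506) = -1/24506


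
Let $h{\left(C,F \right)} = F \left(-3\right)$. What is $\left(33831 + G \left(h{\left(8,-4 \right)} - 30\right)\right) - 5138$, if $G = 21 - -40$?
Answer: $27595$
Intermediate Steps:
$G = 61$ ($G = 21 + 40 = 61$)
$h{\left(C,F \right)} = - 3 F$
$\left(33831 + G \left(h{\left(8,-4 \right)} - 30\right)\right) - 5138 = \left(33831 + 61 \left(\left(-3\right) \left(-4\right) - 30\right)\right) - 5138 = \left(33831 + 61 \left(12 - 30\right)\right) - 5138 = \left(33831 + 61 \left(-18\right)\right) - 5138 = \left(33831 - 1098\right) - 5138 = 32733 - 5138 = 27595$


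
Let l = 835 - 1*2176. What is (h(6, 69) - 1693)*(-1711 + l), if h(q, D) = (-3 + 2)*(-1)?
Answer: 5163984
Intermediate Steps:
h(q, D) = 1 (h(q, D) = -1*(-1) = 1)
l = -1341 (l = 835 - 2176 = -1341)
(h(6, 69) - 1693)*(-1711 + l) = (1 - 1693)*(-1711 - 1341) = -1692*(-3052) = 5163984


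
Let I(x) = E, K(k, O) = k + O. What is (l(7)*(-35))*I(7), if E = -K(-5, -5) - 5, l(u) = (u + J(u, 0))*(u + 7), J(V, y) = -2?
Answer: -12250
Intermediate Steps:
K(k, O) = O + k
l(u) = (-2 + u)*(7 + u) (l(u) = (u - 2)*(u + 7) = (-2 + u)*(7 + u))
E = 5 (E = -(-5 - 5) - 5 = -1*(-10) - 5 = 10 - 5 = 5)
I(x) = 5
(l(7)*(-35))*I(7) = ((-14 + 7² + 5*7)*(-35))*5 = ((-14 + 49 + 35)*(-35))*5 = (70*(-35))*5 = -2450*5 = -12250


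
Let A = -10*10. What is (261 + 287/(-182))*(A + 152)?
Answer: 13490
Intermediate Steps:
A = -100
(261 + 287/(-182))*(A + 152) = (261 + 287/(-182))*(-100 + 152) = (261 + 287*(-1/182))*52 = (261 - 41/26)*52 = (6745/26)*52 = 13490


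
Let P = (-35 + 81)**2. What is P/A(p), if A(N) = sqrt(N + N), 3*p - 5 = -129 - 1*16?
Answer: -529*I*sqrt(210)/35 ≈ -219.03*I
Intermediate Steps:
p = -140/3 (p = 5/3 + (-129 - 1*16)/3 = 5/3 + (-129 - 16)/3 = 5/3 + (1/3)*(-145) = 5/3 - 145/3 = -140/3 ≈ -46.667)
A(N) = sqrt(2)*sqrt(N) (A(N) = sqrt(2*N) = sqrt(2)*sqrt(N))
P = 2116 (P = 46**2 = 2116)
P/A(p) = 2116/((sqrt(2)*sqrt(-140/3))) = 2116/((sqrt(2)*(2*I*sqrt(105)/3))) = 2116/((2*I*sqrt(210)/3)) = 2116*(-I*sqrt(210)/140) = -529*I*sqrt(210)/35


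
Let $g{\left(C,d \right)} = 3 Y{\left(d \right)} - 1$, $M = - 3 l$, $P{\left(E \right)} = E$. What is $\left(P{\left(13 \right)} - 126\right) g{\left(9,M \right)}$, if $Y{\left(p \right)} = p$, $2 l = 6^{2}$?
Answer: $18419$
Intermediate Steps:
$l = 18$ ($l = \frac{6^{2}}{2} = \frac{1}{2} \cdot 36 = 18$)
$M = -54$ ($M = \left(-3\right) 18 = -54$)
$g{\left(C,d \right)} = -1 + 3 d$ ($g{\left(C,d \right)} = 3 d - 1 = -1 + 3 d$)
$\left(P{\left(13 \right)} - 126\right) g{\left(9,M \right)} = \left(13 - 126\right) \left(-1 + 3 \left(-54\right)\right) = - 113 \left(-1 - 162\right) = \left(-113\right) \left(-163\right) = 18419$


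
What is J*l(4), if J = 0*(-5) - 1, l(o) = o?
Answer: -4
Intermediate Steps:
J = -1 (J = 0 - 1 = -1)
J*l(4) = -1*4 = -4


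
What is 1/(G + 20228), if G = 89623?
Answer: 1/109851 ≈ 9.1032e-6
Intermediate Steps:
1/(G + 20228) = 1/(89623 + 20228) = 1/109851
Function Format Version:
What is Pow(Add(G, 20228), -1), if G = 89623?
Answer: Rational(1, 109851) ≈ 9.1032e-6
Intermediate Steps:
Pow(Add(G, 20228), -1) = Pow(Add(89623, 20228), -1) = Pow(109851, -1) = Rational(1, 109851)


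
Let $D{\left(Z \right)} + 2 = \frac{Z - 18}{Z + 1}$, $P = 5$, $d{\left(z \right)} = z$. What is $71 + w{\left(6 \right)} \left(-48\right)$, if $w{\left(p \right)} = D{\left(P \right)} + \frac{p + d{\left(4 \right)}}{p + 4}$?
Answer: $223$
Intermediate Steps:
$D{\left(Z \right)} = -2 + \frac{-18 + Z}{1 + Z}$ ($D{\left(Z \right)} = -2 + \frac{Z - 18}{Z + 1} = -2 + \frac{Z - 18}{1 + Z} = -2 + \frac{-18 + Z}{1 + Z}$)
$w{\left(p \right)} = - \frac{19}{6}$ ($w{\left(p \right)} = \frac{-20 - 5}{1 + 5} + \frac{p + 4}{p + 4} = \frac{-20 - 5}{6} + \frac{4 + p}{4 + p} = \frac{1}{6} \left(-25\right) + 1 = - \frac{25}{6} + 1 = - \frac{19}{6}$)
$71 + w{\left(6 \right)} \left(-48\right) = 71 - -152 = 71 + 152 = 223$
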